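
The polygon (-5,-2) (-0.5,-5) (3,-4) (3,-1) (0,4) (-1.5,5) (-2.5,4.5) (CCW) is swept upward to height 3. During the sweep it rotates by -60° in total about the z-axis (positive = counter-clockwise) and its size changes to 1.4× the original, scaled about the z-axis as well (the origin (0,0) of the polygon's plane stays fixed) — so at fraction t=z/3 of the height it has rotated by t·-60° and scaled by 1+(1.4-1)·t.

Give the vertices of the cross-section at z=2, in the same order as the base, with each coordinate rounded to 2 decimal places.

Cross-section at z=2: (-6.48,2.13) (-4.56,-4.44) (-0.35,-6.32) (2.10,-3.41) (3.26,3.88) (2.62,6.07) (1.24,6.40)

t = z/height = 2/3 = 0.666667
s = 1 + (scale-1)·z/height = 1 + (1.4-1)·2/3 = 1.266667
θ = twist·z/height = -60°·2/3 = -40.0000° = -0.698132 rad
cos θ = 0.766044, sin θ = -0.642788 (intermediates below are computed at full precision and shown rounded to 5 d.p.)
v1: (-5,-2) → rotate → (-5.11580,1.68185) → ×s → (-6.48001,2.13034) → (-6.48,2.13)
v2: (-0.5,-5) → rotate → (-3.59696,-3.50883) → ×s → (-4.55615,-4.44452) → (-4.56,-4.44)
v3: (3,-4) → rotate → (-0.27302,-4.99254) → ×s → (-0.34582,-6.32388) → (-0.35,-6.32)
v4: (3,-1) → rotate → (1.65535,-2.69441) → ×s → (2.09677,-3.41292) → (2.10,-3.41)
v5: (0,4) → rotate → (2.57115,3.06418) → ×s → (3.25679,3.88129) → (3.26,3.88)
v6: (-1.5,5) → rotate → (2.06487,4.79440) → ×s → (2.61550,6.07291) → (2.62,6.07)
v7: (-2.5,4.5) → rotate → (0.97743,5.05417) → ×s → (1.23808,6.40195) → (1.24,6.40)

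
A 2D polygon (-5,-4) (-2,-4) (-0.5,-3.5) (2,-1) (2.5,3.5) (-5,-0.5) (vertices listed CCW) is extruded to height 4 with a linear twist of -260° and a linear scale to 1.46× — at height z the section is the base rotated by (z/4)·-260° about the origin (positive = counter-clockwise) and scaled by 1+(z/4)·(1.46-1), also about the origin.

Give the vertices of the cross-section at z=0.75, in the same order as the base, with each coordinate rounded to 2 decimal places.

Cross-section at z=0.75: (-6.85,1.22) (-4.70,-1.23) (-3.22,-2.10) (0.62,-2.35) (4.65,0.47) (-3.99,3.73)

t = z/height = 0.75/4 = 0.1875
s = 1 + (scale-1)·z/height = 1 + (1.46-1)·0.75/4 = 1.086250
θ = twist·z/height = -260°·0.75/4 = -48.7500° = -0.850848 rad
cos θ = 0.659346, sin θ = -0.751840 (intermediates below are computed at full precision and shown rounded to 5 d.p.)
v1: (-5,-4) → rotate → (-6.30409,1.12182) → ×s → (-6.84782,1.21857) → (-6.85,1.22)
v2: (-2,-4) → rotate → (-4.32605,-1.13370) → ×s → (-4.69917,-1.23149) → (-4.70,-1.23)
v3: (-0.5,-3.5) → rotate → (-2.96111,-1.93179) → ×s → (-3.21651,-2.09841) → (-3.22,-2.10)
v4: (2,-1) → rotate → (0.56685,-2.16303) → ×s → (0.61574,-2.34959) → (0.62,-2.35)
v5: (2.5,3.5) → rotate → (4.27980,0.42811) → ×s → (4.64894,0.46504) → (4.65,0.47)
v6: (-5,-0.5) → rotate → (-3.67265,3.42953) → ×s → (-3.98941,3.72532) → (-3.99,3.73)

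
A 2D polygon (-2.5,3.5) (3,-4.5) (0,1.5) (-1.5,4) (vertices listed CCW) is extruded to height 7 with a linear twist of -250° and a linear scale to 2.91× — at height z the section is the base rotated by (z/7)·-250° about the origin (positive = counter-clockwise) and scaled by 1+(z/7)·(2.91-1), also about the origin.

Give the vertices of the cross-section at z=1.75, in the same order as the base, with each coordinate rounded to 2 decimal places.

Cross-section at z=1.75: (2.88,5.66) (-3.85,-7.00) (1.97,1.02) (4.22,4.69)

t = z/height = 1.75/7 = 0.25
s = 1 + (scale-1)·z/height = 1 + (2.91-1)·1.75/7 = 1.477500
θ = twist·z/height = -250°·1.75/7 = -62.5000° = -1.090831 rad
cos θ = 0.461749, sin θ = -0.887011 (intermediates below are computed at full precision and shown rounded to 5 d.p.)
v1: (-2.5,3.5) → rotate → (1.95017,3.83365) → ×s → (2.88137,5.66421) → (2.88,5.66)
v2: (3,-4.5) → rotate → (-2.60630,-4.73890) → ×s → (-3.85081,-7.00173) → (-3.85,-7.00)
v3: (0,1.5) → rotate → (1.33052,0.69262) → ×s → (1.96584,1.02335) → (1.97,1.02)
v4: (-1.5,4) → rotate → (2.85542,3.17751) → ×s → (4.21888,4.69477) → (4.22,4.69)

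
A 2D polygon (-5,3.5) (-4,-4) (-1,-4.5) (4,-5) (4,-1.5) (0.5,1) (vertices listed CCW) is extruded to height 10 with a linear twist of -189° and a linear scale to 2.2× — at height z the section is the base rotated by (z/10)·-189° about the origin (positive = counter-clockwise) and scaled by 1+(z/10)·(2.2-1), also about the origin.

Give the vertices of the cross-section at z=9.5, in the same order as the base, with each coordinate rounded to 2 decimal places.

t = z/height = 9.5/10 = 0.95
s = 1 + (scale-1)·z/height = 1 + (2.2-1)·9.5/10 = 2.140000
θ = twist·z/height = -189°·9.5/10 = -179.5500° = -3.133739 rad
cos θ = -0.999969, sin θ = -0.007854 (intermediates below are computed at full precision and shown rounded to 5 d.p.)
v1: (-5,3.5) → rotate → (5.02733,-3.46062) → ×s → (10.75850,-7.40573) → (10.76,-7.41)
v2: (-4,-4) → rotate → (3.96846,4.03129) → ×s → (8.49251,8.62697) → (8.49,8.63)
v3: (-1,-4.5) → rotate → (0.96463,4.50772) → ×s → (2.06430,9.64651) → (2.06,9.65)
v4: (4,-5) → rotate → (-4.03915,4.96843) → ×s → (-8.64377,10.63244) → (-8.64,10.63)
v5: (4,-1.5) → rotate → (-4.01166,1.46854) → ×s → (-8.58495,3.14267) → (-8.58,3.14)
v6: (0.5,1) → rotate → (-0.49213,-1.00390) → ×s → (-1.05316,-2.14834) → (-1.05,-2.15)

Cross-section at z=9.5: (10.76,-7.41) (8.49,8.63) (2.06,9.65) (-8.64,10.63) (-8.58,3.14) (-1.05,-2.15)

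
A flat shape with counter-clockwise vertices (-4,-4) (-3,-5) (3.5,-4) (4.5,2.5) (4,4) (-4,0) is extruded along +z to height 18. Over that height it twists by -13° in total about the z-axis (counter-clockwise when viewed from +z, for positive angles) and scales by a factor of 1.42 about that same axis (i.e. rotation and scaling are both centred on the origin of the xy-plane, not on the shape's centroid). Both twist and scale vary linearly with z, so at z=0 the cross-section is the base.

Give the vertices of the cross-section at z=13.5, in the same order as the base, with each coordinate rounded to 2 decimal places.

t = z/height = 13.5/18 = 0.75
s = 1 + (scale-1)·z/height = 1 + (1.42-1)·13.5/18 = 1.315000
θ = twist·z/height = -13°·13.5/18 = -9.7500° = -0.170170 rad
cos θ = 0.985556, sin θ = -0.169350 (intermediates below are computed at full precision and shown rounded to 5 d.p.)
v1: (-4,-4) → rotate → (-4.61962,-3.26483) → ×s → (-6.07480,-4.29325) → (-6.07,-4.29)
v2: (-3,-5) → rotate → (-3.80342,-4.41973) → ×s → (-5.00149,-5.81195) → (-5.00,-5.81)
v3: (3.5,-4) → rotate → (2.77205,-4.53495) → ×s → (3.64524,-5.96346) → (3.65,-5.96)
v4: (4.5,2.5) → rotate → (4.85838,1.70182) → ×s → (6.38876,2.23789) → (6.39,2.24)
v5: (4,4) → rotate → (4.61962,3.26483) → ×s → (6.07480,4.29325) → (6.07,4.29)
v6: (-4,0) → rotate → (-3.94222,0.67740) → ×s → (-5.18402,0.89078) → (-5.18,0.89)

Cross-section at z=13.5: (-6.07,-4.29) (-5.00,-5.81) (3.65,-5.96) (6.39,2.24) (6.07,4.29) (-5.18,0.89)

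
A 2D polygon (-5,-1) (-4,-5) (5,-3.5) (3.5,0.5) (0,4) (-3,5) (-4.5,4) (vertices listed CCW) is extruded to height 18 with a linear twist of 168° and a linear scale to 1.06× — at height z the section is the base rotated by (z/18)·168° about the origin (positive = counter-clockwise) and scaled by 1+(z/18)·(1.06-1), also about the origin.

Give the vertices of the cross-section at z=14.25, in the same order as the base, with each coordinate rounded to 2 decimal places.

t = z/height = 14.25/18 = 0.791667
s = 1 + (scale-1)·z/height = 1 + (1.06-1)·14.25/18 = 1.047500
θ = twist·z/height = 168°·14.25/18 = 133.0000° = 2.321288 rad
cos θ = -0.681998, sin θ = 0.731354 (intermediates below are computed at full precision and shown rounded to 5 d.p.)
v1: (-5,-1) → rotate → (4.14135,-2.97477) → ×s → (4.33806,-3.11607) → (4.34,-3.12)
v2: (-4,-5) → rotate → (6.38476,0.48458) → ×s → (6.68804,0.50759) → (6.69,0.51)
v3: (5,-3.5) → rotate → (-0.85025,6.04376) → ×s → (-0.89064,6.33084) → (-0.89,6.33)
v4: (3.5,0.5) → rotate → (-2.75267,2.21874) → ×s → (-2.88342,2.32413) → (-2.88,2.32)
v5: (0,4) → rotate → (-2.92541,-2.72799) → ×s → (-3.06437,-2.85757) → (-3.06,-2.86)
v6: (-3,5) → rotate → (-1.61077,-5.60405) → ×s → (-1.68729,-5.87025) → (-1.69,-5.87)
v7: (-4.5,4) → rotate → (0.14358,-6.01909) → ×s → (0.15040,-6.30499) → (0.15,-6.30)

Cross-section at z=14.25: (4.34,-3.12) (6.69,0.51) (-0.89,6.33) (-2.88,2.32) (-3.06,-2.86) (-1.69,-5.87) (0.15,-6.30)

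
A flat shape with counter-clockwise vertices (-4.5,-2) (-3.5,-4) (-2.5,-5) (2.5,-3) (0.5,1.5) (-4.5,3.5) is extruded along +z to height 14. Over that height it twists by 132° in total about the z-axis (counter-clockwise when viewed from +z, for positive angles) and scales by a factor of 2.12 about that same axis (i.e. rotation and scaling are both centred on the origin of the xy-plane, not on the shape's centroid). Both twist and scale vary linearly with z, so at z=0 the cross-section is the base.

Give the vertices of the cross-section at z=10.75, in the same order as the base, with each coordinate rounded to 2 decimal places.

t = z/height = 10.75/14 = 0.767857
s = 1 + (scale-1)·z/height = 1 + (2.12-1)·10.75/14 = 1.860000
θ = twist·z/height = 132°·10.75/14 = 101.3571° = 1.769016 rad
cos θ = -0.196924, sin θ = 0.980419 (intermediates below are computed at full precision and shown rounded to 5 d.p.)
v1: (-4.5,-2) → rotate → (2.84700,-4.01804) → ×s → (5.29541,-7.47355) → (5.30,-7.47)
v2: (-3.5,-4) → rotate → (4.61091,-2.64377) → ×s → (8.57629,-4.91741) → (8.58,-4.92)
v3: (-2.5,-5) → rotate → (5.39440,-1.46643) → ×s → (10.03359,-2.72755) → (10.03,-2.73)
v4: (2.5,-3) → rotate → (2.44895,3.04182) → ×s → (4.55504,5.65778) → (4.56,5.66)
v5: (0.5,1.5) → rotate → (-1.56909,0.19482) → ×s → (-2.91851,0.36237) → (-2.92,0.36)
v6: (-4.5,3.5) → rotate → (-2.54531,-5.10112) → ×s → (-4.73427,-9.48808) → (-4.73,-9.49)

Cross-section at z=10.75: (5.30,-7.47) (8.58,-4.92) (10.03,-2.73) (4.56,5.66) (-2.92,0.36) (-4.73,-9.49)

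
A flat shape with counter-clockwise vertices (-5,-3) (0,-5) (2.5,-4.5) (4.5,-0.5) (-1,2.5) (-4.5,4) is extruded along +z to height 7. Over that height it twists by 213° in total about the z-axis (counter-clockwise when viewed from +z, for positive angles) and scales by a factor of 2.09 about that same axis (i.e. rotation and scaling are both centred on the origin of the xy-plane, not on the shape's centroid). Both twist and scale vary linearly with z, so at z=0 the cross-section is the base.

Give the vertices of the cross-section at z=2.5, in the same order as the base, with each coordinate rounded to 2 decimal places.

t = z/height = 2.5/7 = 0.357143
s = 1 + (scale-1)·z/height = 1 + (2.09-1)·2.5/7 = 1.389286
θ = twist·z/height = 213°·2.5/7 = 76.0714° = 1.327697 rad
cos θ = 0.240712, sin θ = 0.970597 (intermediates below are computed at full precision and shown rounded to 5 d.p.)
v1: (-5,-3) → rotate → (1.70823,-5.57512) → ×s → (2.37322,-7.74543) → (2.37,-7.75)
v2: (0,-5) → rotate → (4.85298,-1.20356) → ×s → (6.74218,-1.67209) → (6.74,-1.67)
v3: (2.5,-4.5) → rotate → (4.96946,1.34329) → ×s → (6.90401,1.86621) → (6.90,1.87)
v4: (4.5,-0.5) → rotate → (1.56850,4.24733) → ×s → (2.17910,5.90075) → (2.18,5.90)
v5: (-1,2.5) → rotate → (-2.66720,-0.36882) → ×s → (-3.70551,-0.51239) → (-3.71,-0.51)
v6: (-4.5,4) → rotate → (-4.96559,-3.40484) → ×s → (-6.89862,-4.73029) → (-6.90,-4.73)

Cross-section at z=2.5: (2.37,-7.75) (6.74,-1.67) (6.90,1.87) (2.18,5.90) (-3.71,-0.51) (-6.90,-4.73)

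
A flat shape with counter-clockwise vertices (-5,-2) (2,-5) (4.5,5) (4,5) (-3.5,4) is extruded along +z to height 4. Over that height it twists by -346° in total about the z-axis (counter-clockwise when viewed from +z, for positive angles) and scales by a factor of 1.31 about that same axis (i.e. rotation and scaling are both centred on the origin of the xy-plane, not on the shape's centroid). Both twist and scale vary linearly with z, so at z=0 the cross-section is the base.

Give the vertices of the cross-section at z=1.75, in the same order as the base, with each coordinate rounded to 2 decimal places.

t = z/height = 1.75/4 = 0.4375
s = 1 + (scale-1)·z/height = 1 + (1.31-1)·1.75/4 = 1.135625
θ = twist·z/height = -346°·1.75/4 = -151.3750° = -2.641992 rad
cos θ = -0.877774, sin θ = -0.479075 (intermediates below are computed at full precision and shown rounded to 5 d.p.)
v1: (-5,-2) → rotate → (3.43072,4.15092) → ×s → (3.89601,4.71389) → (3.90,4.71)
v2: (2,-5) → rotate → (-4.15092,3.43072) → ×s → (-4.71389,3.89601) → (-4.71,3.90)
v3: (4.5,5) → rotate → (-1.55461,-6.54471) → ×s → (-1.76545,-7.43233) → (-1.77,-7.43)
v4: (4,5) → rotate → (-1.11572,-6.30517) → ×s → (-1.26704,-7.16031) → (-1.27,-7.16)
v5: (-3.5,4) → rotate → (4.98851,-1.83433) → ×s → (5.66508,-2.08312) → (5.67,-2.08)

Cross-section at z=1.75: (3.90,4.71) (-4.71,3.90) (-1.77,-7.43) (-1.27,-7.16) (5.67,-2.08)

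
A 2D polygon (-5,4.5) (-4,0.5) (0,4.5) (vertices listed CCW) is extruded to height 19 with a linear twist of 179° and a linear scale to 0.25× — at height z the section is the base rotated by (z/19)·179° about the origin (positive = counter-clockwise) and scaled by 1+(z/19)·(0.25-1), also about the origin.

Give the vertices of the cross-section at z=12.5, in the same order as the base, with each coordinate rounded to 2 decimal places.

Cross-section at z=12.5: (-0.84,-3.30) (0.72,-1.91) (-2.02,-1.06)

t = z/height = 12.5/19 = 0.657895
s = 1 + (scale-1)·z/height = 1 + (0.25-1)·12.5/19 = 0.506579
θ = twist·z/height = 179°·12.5/19 = 117.7632° = 2.055355 rad
cos θ = -0.465818, sin θ = 0.884881 (intermediates below are computed at full precision and shown rounded to 5 d.p.)
v1: (-5,4.5) → rotate → (-1.65287,-6.52058) → ×s → (-0.83731,-3.30319) → (-0.84,-3.30)
v2: (-4,0.5) → rotate → (1.42083,-3.77243) → ×s → (0.71976,-1.91103) → (0.72,-1.91)
v3: (0,4.5) → rotate → (-3.98196,-2.09618) → ×s → (-2.01718,-1.06188) → (-2.02,-1.06)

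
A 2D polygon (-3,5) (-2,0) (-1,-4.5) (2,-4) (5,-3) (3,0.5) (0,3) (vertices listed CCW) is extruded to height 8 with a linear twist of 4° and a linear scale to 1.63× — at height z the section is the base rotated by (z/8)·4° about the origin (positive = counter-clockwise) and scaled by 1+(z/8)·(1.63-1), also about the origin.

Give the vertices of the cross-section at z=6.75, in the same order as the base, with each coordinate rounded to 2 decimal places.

t = z/height = 6.75/8 = 0.84375
s = 1 + (scale-1)·z/height = 1 + (1.63-1)·6.75/8 = 1.531563
θ = twist·z/height = 4°·6.75/8 = 3.3750° = 0.058905 rad
cos θ = 0.998266, sin θ = 0.058871 (intermediates below are computed at full precision and shown rounded to 5 d.p.)
v1: (-3,5) → rotate → (-3.28915,4.81472) → ×s → (-5.03754,7.37404) → (-5.04,7.37)
v2: (-2,0) → rotate → (-1.99653,-0.11774) → ×s → (-3.05781,-0.18033) → (-3.06,-0.18)
v3: (-1,-4.5) → rotate → (-0.73335,-4.55107) → ×s → (-1.12317,-6.97024) → (-1.12,-6.97)
v4: (2,-4) → rotate → (2.23201,-3.87532) → ×s → (3.41847,-5.93530) → (3.42,-5.94)
v5: (5,-3) → rotate → (5.16794,-2.70044) → ×s → (7.91502,-4.13590) → (7.92,-4.14)
v6: (3,0.5) → rotate → (2.96536,0.67575) → ×s → (4.54164,1.03495) → (4.54,1.03)
v7: (0,3) → rotate → (-0.17661,2.99480) → ×s → (-0.27049,4.58672) → (-0.27,4.59)

Cross-section at z=6.75: (-5.04,7.37) (-3.06,-0.18) (-1.12,-6.97) (3.42,-5.94) (7.92,-4.14) (4.54,1.03) (-0.27,4.59)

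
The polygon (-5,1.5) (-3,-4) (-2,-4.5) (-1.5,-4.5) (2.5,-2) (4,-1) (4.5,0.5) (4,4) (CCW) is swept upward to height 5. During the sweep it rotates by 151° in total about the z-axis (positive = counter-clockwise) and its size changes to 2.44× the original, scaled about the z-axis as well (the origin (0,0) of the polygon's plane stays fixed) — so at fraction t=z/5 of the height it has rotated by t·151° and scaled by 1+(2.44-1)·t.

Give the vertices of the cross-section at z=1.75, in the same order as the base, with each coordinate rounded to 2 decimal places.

Cross-section at z=1.75: (-6.34,-4.63) (2.07,-7.23) (3.58,-6.48) (4.03,-5.89) (4.67,1.18) (4.83,3.89) (3.49,5.85) (-1.16,8.43)

t = z/height = 1.75/5 = 0.35
s = 1 + (scale-1)·z/height = 1 + (2.44-1)·1.75/5 = 1.504000
θ = twist·z/height = 151°·1.75/5 = 52.8500° = 0.922407 rad
cos θ = 0.603904, sin θ = 0.797057 (intermediates below are computed at full precision and shown rounded to 5 d.p.)
v1: (-5,1.5) → rotate → (-4.21510,-3.07943) → ×s → (-6.33952,-4.63146) → (-6.34,-4.63)
v2: (-3,-4) → rotate → (1.37652,-4.80679) → ×s → (2.07028,-7.22941) → (2.07,-7.23)
v3: (-2,-4.5) → rotate → (2.37895,-4.31168) → ×s → (3.57794,-6.48477) → (3.58,-6.48)
v4: (-1.5,-4.5) → rotate → (2.68090,-3.91315) → ×s → (4.03208,-5.88538) → (4.03,-5.89)
v5: (2.5,-2) → rotate → (3.10387,0.78484) → ×s → (4.66823,1.18039) → (4.67,1.18)
v6: (4,-1) → rotate → (3.21267,2.58433) → ×s → (4.83186,3.88682) → (4.83,3.89)
v7: (4.5,0.5) → rotate → (2.31904,3.88871) → ×s → (3.48783,5.84862) → (3.49,5.85)
v8: (4,4) → rotate → (-0.77261,5.60384) → ×s → (-1.16201,8.42818) → (-1.16,8.43)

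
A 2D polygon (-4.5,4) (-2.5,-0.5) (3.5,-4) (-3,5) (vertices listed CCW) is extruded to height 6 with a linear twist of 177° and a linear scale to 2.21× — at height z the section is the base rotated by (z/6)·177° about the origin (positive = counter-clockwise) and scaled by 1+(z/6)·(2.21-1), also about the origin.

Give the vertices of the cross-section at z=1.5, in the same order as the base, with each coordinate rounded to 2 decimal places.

t = z/height = 1.5/6 = 0.25
s = 1 + (scale-1)·z/height = 1 + (2.21-1)·1.5/6 = 1.302500
θ = twist·z/height = 177°·1.5/6 = 44.2500° = 0.772308 rad
cos θ = 0.716302, sin θ = 0.697790 (intermediates below are computed at full precision and shown rounded to 5 d.p.)
v1: (-4.5,4) → rotate → (-6.01452,-0.27485) → ×s → (-7.83391,-0.35799) → (-7.83,-0.36)
v2: (-2.5,-0.5) → rotate → (-1.44186,-2.10263) → ×s → (-1.87802,-2.73867) → (-1.88,-2.74)
v3: (3.5,-4) → rotate → (5.29822,-0.42294) → ×s → (6.90093,-0.55088) → (6.90,-0.55)
v4: (-3,5) → rotate → (-5.63786,1.48814) → ×s → (-7.34331,1.93830) → (-7.34,1.94)

Cross-section at z=1.5: (-7.83,-0.36) (-1.88,-2.74) (6.90,-0.55) (-7.34,1.94)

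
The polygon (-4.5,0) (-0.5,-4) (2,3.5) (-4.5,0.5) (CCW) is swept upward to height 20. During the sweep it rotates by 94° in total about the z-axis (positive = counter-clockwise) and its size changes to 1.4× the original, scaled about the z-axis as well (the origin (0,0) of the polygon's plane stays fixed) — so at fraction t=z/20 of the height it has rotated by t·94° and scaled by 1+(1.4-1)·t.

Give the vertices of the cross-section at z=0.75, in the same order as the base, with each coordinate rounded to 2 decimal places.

t = z/height = 0.75/20 = 0.0375
s = 1 + (scale-1)·z/height = 1 + (1.4-1)·0.75/20 = 1.015000
θ = twist·z/height = 94°·0.75/20 = 3.5250° = 0.061523 rad
cos θ = 0.998108, sin θ = 0.061484 (intermediates below are computed at full precision and shown rounded to 5 d.p.)
v1: (-4.5,0) → rotate → (-4.49149,-0.27668) → ×s → (-4.55886,-0.28083) → (-4.56,-0.28)
v2: (-0.5,-4) → rotate → (-0.25312,-4.02317) → ×s → (-0.25691,-4.08352) → (-0.26,-4.08)
v3: (2,3.5) → rotate → (1.78102,3.61635) → ×s → (1.80774,3.67059) → (1.81,3.67)
v4: (-4.5,0.5) → rotate → (-4.52223,0.22238) → ×s → (-4.59006,0.22571) → (-4.59,0.23)

Cross-section at z=0.75: (-4.56,-0.28) (-0.26,-4.08) (1.81,3.67) (-4.59,0.23)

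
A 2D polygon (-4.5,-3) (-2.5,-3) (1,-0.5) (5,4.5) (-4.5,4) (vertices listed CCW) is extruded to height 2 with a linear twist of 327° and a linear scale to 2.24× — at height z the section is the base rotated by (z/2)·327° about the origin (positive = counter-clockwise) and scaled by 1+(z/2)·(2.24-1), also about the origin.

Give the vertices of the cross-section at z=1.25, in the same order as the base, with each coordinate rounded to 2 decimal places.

t = z/height = 1.25/2 = 0.625
s = 1 + (scale-1)·z/height = 1 + (2.24-1)·1.25/2 = 1.775000
θ = twist·z/height = 327°·1.25/2 = 204.3750° = 3.567017 rad
cos θ = -0.910864, sin θ = -0.412707 (intermediates below are computed at full precision and shown rounded to 5 d.p.)
v1: (-4.5,-3) → rotate → (2.86077,4.58977) → ×s → (5.07786,8.14685) → (5.08,8.15)
v2: (-2.5,-3) → rotate → (1.03904,3.76436) → ×s → (1.84429,6.68174) → (1.84,6.68)
v3: (1,-0.5) → rotate → (-1.11722,0.04272) → ×s → (-1.98306,0.07584) → (-1.98,0.08)
v4: (5,4.5) → rotate → (-2.69714,-6.16242) → ×s → (-4.78742,-10.93830) → (-4.79,-10.94)
v5: (-4.5,4) → rotate → (5.74972,-1.78627) → ×s → (10.20574,-3.17064) → (10.21,-3.17)

Cross-section at z=1.25: (5.08,8.15) (1.84,6.68) (-1.98,0.08) (-4.79,-10.94) (10.21,-3.17)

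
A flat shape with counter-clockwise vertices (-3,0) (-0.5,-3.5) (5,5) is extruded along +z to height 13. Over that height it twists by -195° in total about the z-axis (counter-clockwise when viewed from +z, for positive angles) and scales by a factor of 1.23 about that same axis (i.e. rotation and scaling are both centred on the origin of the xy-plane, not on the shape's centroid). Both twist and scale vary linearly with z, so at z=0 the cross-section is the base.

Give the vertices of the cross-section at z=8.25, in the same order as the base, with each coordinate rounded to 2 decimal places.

Cross-section at z=8.25: (1.91,2.86) (-3.02,2.70) (1.58,-7.95)

t = z/height = 8.25/13 = 0.634615
s = 1 + (scale-1)·z/height = 1 + (1.23-1)·8.25/13 = 1.145962
θ = twist·z/height = -195°·8.25/13 = -123.7500° = -2.159845 rad
cos θ = -0.555570, sin θ = -0.831470 (intermediates below are computed at full precision and shown rounded to 5 d.p.)
v1: (-3,0) → rotate → (1.66671,2.49441) → ×s → (1.90999,2.85850) → (1.91,2.86)
v2: (-0.5,-3.5) → rotate → (-2.63236,2.36023) → ×s → (-3.01658,2.70473) → (-3.02,2.70)
v3: (5,5) → rotate → (1.37950,-6.93520) → ×s → (1.58085,-7.94747) → (1.58,-7.95)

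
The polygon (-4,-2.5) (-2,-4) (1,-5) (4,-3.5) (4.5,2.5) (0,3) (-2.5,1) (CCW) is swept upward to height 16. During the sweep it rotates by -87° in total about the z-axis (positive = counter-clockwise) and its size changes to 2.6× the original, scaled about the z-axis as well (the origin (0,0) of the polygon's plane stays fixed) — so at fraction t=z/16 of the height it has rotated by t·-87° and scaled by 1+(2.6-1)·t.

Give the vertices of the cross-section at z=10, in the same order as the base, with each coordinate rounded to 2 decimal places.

Cross-section at z=10: (-8.72,3.59) (-8.83,-1.41) (-6.96,-7.45) (-1.03,-10.58) (9.31,-4.40) (4.88,3.49) (-1.29,5.23)

t = z/height = 10/16 = 0.625
s = 1 + (scale-1)·z/height = 1 + (2.6-1)·10/16 = 2.000000
θ = twist·z/height = -87°·10/16 = -54.3750° = -0.949023 rad
cos θ = 0.582478, sin θ = -0.812847 (intermediates below are computed at full precision and shown rounded to 5 d.p.)
v1: (-4,-2.5) → rotate → (-4.36203,1.79519) → ×s → (-8.72405,3.59038) → (-8.72,3.59)
v2: (-2,-4) → rotate → (-4.41634,-0.70422) → ×s → (-8.83268,-1.40843) → (-8.83,-1.41)
v3: (1,-5) → rotate → (-3.48176,-3.72524) → ×s → (-6.96351,-7.45047) → (-6.96,-7.45)
v4: (4,-3.5) → rotate → (-0.51505,-5.29006) → ×s → (-1.03011,-10.58012) → (-1.03,-10.58)
v5: (4.5,2.5) → rotate → (4.65327,-2.20162) → ×s → (9.30653,-4.40323) → (9.31,-4.40)
v6: (0,3) → rotate → (2.43854,1.74743) → ×s → (4.87708,3.49487) → (4.88,3.49)
v7: (-2.5,1) → rotate → (-0.64335,2.61459) → ×s → (-1.28670,5.22919) → (-1.29,5.23)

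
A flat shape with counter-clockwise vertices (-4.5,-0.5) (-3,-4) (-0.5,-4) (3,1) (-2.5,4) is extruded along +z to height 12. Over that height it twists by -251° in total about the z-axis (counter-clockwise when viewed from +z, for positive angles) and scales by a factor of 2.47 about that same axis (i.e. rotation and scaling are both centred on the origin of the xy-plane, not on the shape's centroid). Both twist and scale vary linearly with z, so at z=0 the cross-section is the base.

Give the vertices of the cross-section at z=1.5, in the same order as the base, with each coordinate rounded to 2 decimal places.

t = z/height = 1.5/12 = 0.125
s = 1 + (scale-1)·z/height = 1 + (2.47-1)·1.5/12 = 1.183750
θ = twist·z/height = -251°·1.5/12 = -31.3750° = -0.547597 rad
cos θ = 0.853778, sin θ = -0.520637 (intermediates below are computed at full precision and shown rounded to 5 d.p.)
v1: (-4.5,-0.5) → rotate → (-4.10232,1.91598) → ×s → (-4.85612,2.26804) → (-4.86,2.27)
v2: (-3,-4) → rotate → (-4.64388,-1.85320) → ×s → (-5.49720,-2.19373) → (-5.50,-2.19)
v3: (-0.5,-4) → rotate → (-2.50944,-3.15479) → ×s → (-2.97055,-3.73449) → (-2.97,-3.73)
v4: (3,1) → rotate → (3.08197,-0.70813) → ×s → (3.64828,-0.83825) → (3.65,-0.84)
v5: (-2.5,4) → rotate → (-0.05190,4.71671) → ×s → (-0.06143,5.58340) → (-0.06,5.58)

Cross-section at z=1.5: (-4.86,2.27) (-5.50,-2.19) (-2.97,-3.73) (3.65,-0.84) (-0.06,5.58)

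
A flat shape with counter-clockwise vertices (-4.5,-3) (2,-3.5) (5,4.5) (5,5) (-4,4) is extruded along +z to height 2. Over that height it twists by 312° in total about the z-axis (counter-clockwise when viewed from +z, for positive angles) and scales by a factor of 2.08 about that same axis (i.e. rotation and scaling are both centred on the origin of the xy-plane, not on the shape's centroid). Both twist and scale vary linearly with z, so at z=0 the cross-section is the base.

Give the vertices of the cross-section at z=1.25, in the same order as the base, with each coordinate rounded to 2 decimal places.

Cross-section at z=1.25: (5.98,6.80) (-4.75,4.80) (-6.14,-9.45) (-5.92,-10.26) (8.21,-4.74)

t = z/height = 1.25/2 = 0.625
s = 1 + (scale-1)·z/height = 1 + (2.08-1)·1.25/2 = 1.675000
θ = twist·z/height = 312°·1.25/2 = 195.0000° = 3.403392 rad
cos θ = -0.965926, sin θ = -0.258819 (intermediates below are computed at full precision and shown rounded to 5 d.p.)
v1: (-4.5,-3) → rotate → (3.57021,4.06246) → ×s → (5.98010,6.80463) → (5.98,6.80)
v2: (2,-3.5) → rotate → (-2.83772,2.86310) → ×s → (-4.75318,4.79570) → (-4.75,4.80)
v3: (5,4.5) → rotate → (-3.66494,-5.64076) → ×s → (-6.13878,-9.44828) → (-6.14,-9.45)
v4: (5,5) → rotate → (-3.53553,-6.12372) → ×s → (-5.92202,-10.25724) → (-5.92,-10.26)
v5: (-4,4) → rotate → (4.89898,-2.82843) → ×s → (8.20579,-4.73762) → (8.21,-4.74)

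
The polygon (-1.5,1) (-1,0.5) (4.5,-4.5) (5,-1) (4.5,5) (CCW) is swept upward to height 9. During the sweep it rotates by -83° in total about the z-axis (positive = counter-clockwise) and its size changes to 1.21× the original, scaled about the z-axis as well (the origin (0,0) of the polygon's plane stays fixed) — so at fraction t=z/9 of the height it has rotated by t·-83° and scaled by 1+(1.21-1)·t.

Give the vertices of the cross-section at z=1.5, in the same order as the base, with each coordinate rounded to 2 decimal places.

Cross-section at z=1.5: (-1.26,1.38) (-0.88,0.75) (3.41,-5.64) (4.78,-2.24) (5.76,3.91)

t = z/height = 1.5/9 = 0.166667
s = 1 + (scale-1)·z/height = 1 + (1.21-1)·1.5/9 = 1.035000
θ = twist·z/height = -83°·1.5/9 = -13.8333° = -0.241437 rad
cos θ = 0.970995, sin θ = -0.239098 (intermediates below are computed at full precision and shown rounded to 5 d.p.)
v1: (-1.5,1) → rotate → (-1.21739,1.32964) → ×s → (-1.26000,1.37618) → (-1.26,1.38)
v2: (-1,0.5) → rotate → (-0.85145,0.72460) → ×s → (-0.88125,0.74996) → (-0.88,0.75)
v3: (4.5,-4.5) → rotate → (3.29354,-5.44542) → ×s → (3.40881,-5.63601) → (3.41,-5.64)
v4: (5,-1) → rotate → (4.61588,-2.16649) → ×s → (4.77743,-2.24231) → (4.78,-2.24)
v5: (4.5,5) → rotate → (5.56497,3.77903) → ×s → (5.75975,3.91130) → (5.76,3.91)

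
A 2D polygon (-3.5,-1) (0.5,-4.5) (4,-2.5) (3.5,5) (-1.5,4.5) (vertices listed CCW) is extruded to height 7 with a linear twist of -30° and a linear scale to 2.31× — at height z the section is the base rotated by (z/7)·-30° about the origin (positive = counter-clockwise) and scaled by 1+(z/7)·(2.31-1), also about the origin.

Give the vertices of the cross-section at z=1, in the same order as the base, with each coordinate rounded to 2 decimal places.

t = z/height = 1/7 = 0.142857
s = 1 + (scale-1)·z/height = 1 + (2.31-1)·1/7 = 1.187143
θ = twist·z/height = -30°·1/7 = -4.2857° = -0.074800 rad
cos θ = 0.997204, sin θ = -0.074730 (intermediates below are computed at full precision and shown rounded to 5 d.p.)
v1: (-3.5,-1) → rotate → (-3.56494,-0.73565) → ×s → (-4.23210,-0.87332) → (-4.23,-0.87)
v2: (0.5,-4.5) → rotate → (0.16232,-4.52478) → ×s → (0.19269,-5.37156) → (0.19,-5.37)
v3: (4,-2.5) → rotate → (3.80199,-2.79193) → ×s → (4.51351,-3.31442) → (4.51,-3.31)
v4: (3.5,5) → rotate → (3.86386,4.72446) → ×s → (4.58696,5.60861) → (4.59,5.61)
v5: (-1.5,4.5) → rotate → (-1.15952,4.59951) → ×s → (-1.37652,5.46028) → (-1.38,5.46)

Cross-section at z=1: (-4.23,-0.87) (0.19,-5.37) (4.51,-3.31) (4.59,5.61) (-1.38,5.46)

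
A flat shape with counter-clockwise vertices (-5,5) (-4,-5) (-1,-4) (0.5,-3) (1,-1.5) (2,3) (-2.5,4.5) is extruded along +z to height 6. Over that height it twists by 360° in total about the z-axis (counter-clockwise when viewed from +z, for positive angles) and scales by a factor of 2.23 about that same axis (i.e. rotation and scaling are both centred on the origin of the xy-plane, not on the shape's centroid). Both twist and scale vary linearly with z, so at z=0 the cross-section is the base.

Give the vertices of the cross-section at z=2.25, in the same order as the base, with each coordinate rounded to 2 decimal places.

t = z/height = 2.25/6 = 0.375
s = 1 + (scale-1)·z/height = 1 + (2.23-1)·2.25/6 = 1.461250
θ = twist·z/height = 360°·2.25/6 = 135.0000° = 2.356194 rad
cos θ = -0.707107, sin θ = 0.707107 (intermediates below are computed at full precision and shown rounded to 5 d.p.)
v1: (-5,5) → rotate → (-0.00000,-7.07107) → ×s → (-0.00000,-10.33260) → (0.00,-10.33)
v2: (-4,-5) → rotate → (6.36396,0.70711) → ×s → (9.29934,1.03326) → (9.30,1.03)
v3: (-1,-4) → rotate → (3.53553,2.12132) → ×s → (5.16630,3.09978) → (5.17,3.10)
v4: (0.5,-3) → rotate → (1.76777,2.47487) → ×s → (2.58315,3.61641) → (2.58,3.62)
v5: (1,-1.5) → rotate → (0.35355,1.76777) → ×s → (0.51663,2.58315) → (0.52,2.58)
v6: (2,3) → rotate → (-3.53553,-0.70711) → ×s → (-5.16630,-1.03326) → (-5.17,-1.03)
v7: (-2.5,4.5) → rotate → (-1.41421,-4.94975) → ×s → (-2.06652,-7.23282) → (-2.07,-7.23)

Cross-section at z=2.25: (0.00,-10.33) (9.30,1.03) (5.17,3.10) (2.58,3.62) (0.52,2.58) (-5.17,-1.03) (-2.07,-7.23)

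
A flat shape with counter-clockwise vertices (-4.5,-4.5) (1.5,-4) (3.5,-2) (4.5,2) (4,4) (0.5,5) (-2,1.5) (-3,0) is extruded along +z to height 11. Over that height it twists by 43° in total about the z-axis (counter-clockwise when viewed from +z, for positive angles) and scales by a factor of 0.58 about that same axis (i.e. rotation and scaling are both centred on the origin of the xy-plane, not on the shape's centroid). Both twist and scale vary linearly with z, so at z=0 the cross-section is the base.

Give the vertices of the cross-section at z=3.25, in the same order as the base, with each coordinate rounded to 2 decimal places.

Cross-section at z=3.25: (-2.98,-4.71) (2.05,-3.13) (3.38,-1.03) (3.46,2.58) (2.65,4.19) (-0.54,4.37) (-2.00,0.90) (-2.56,-0.58)

t = z/height = 3.25/11 = 0.295455
s = 1 + (scale-1)·z/height = 1 + (0.58-1)·3.25/11 = 0.875909
θ = twist·z/height = 43°·3.25/11 = 12.7045° = 0.221736 rad
cos θ = 0.975517, sin θ = 0.219924 (intermediates below are computed at full precision and shown rounded to 5 d.p.)
v1: (-4.5,-4.5) → rotate → (-3.40017,-5.37948) → ×s → (-2.97824,-4.71194) → (-2.98,-4.71)
v2: (1.5,-4) → rotate → (2.34297,-3.57218) → ×s → (2.05223,-3.12891) → (2.05,-3.13)
v3: (3.5,-2) → rotate → (3.85416,-1.18130) → ×s → (3.37589,-1.03471) → (3.38,-1.03)
v4: (4.5,2) → rotate → (3.94998,2.94069) → ×s → (3.45982,2.57578) → (3.46,2.58)
v5: (4,4) → rotate → (3.02237,4.78176) → ×s → (2.64732,4.18839) → (2.65,4.19)
v6: (0.5,5) → rotate → (-0.61186,4.98755) → ×s → (-0.53593,4.36864) → (-0.54,4.37)
v7: (-2,1.5) → rotate → (-2.28092,1.02343) → ×s → (-1.99788,0.89643) → (-2.00,0.90)
v8: (-3,0) → rotate → (-2.92655,-0.65977) → ×s → (-2.56339,-0.57790) → (-2.56,-0.58)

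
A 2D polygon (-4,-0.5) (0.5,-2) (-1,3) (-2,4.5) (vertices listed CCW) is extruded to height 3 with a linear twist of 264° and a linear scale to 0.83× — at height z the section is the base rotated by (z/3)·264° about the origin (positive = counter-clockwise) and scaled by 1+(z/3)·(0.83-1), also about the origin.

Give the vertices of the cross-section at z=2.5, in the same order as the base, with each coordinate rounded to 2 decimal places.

t = z/height = 2.5/3 = 0.833333
s = 1 + (scale-1)·z/height = 1 + (0.83-1)·2.5/3 = 0.858333
θ = twist·z/height = 264°·2.5/3 = 220.0000° = 3.839724 rad
cos θ = -0.766044, sin θ = -0.642788 (intermediates below are computed at full precision and shown rounded to 5 d.p.)
v1: (-4,-0.5) → rotate → (2.74278,2.95417) → ×s → (2.35422,2.53566) → (2.35,2.54)
v2: (0.5,-2) → rotate → (-1.66860,1.21070) → ×s → (-1.43221,1.03918) → (-1.43,1.04)
v3: (-1,3) → rotate → (2.69441,-1.65535) → ×s → (2.31270,-1.42084) → (2.31,-1.42)
v4: (-2,4.5) → rotate → (4.42463,-2.16162) → ×s → (3.79781,-1.85539) → (3.80,-1.86)

Cross-section at z=2.5: (2.35,2.54) (-1.43,1.04) (2.31,-1.42) (3.80,-1.86)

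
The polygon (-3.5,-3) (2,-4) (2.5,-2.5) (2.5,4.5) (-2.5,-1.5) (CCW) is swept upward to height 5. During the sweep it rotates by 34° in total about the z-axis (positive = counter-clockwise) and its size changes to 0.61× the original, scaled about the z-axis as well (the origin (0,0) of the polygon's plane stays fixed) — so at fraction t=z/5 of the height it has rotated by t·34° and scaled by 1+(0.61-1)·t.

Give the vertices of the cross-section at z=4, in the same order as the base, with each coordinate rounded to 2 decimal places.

Cross-section at z=4: (-1.20,-2.94) (2.48,-1.82) (2.32,-0.74) (0.11,3.54) (-1.06,-1.70)

t = z/height = 4/5 = 0.8
s = 1 + (scale-1)·z/height = 1 + (0.61-1)·4/5 = 0.688000
θ = twist·z/height = 34°·4/5 = 27.2000° = 0.474730 rad
cos θ = 0.889416, sin θ = 0.457098 (intermediates below are computed at full precision and shown rounded to 5 d.p.)
v1: (-3.5,-3) → rotate → (-1.74166,-4.26809) → ×s → (-1.19826,-2.93645) → (-1.20,-2.94)
v2: (2,-4) → rotate → (3.60722,-2.64347) → ×s → (2.48177,-1.81871) → (2.48,-1.82)
v3: (2.5,-2.5) → rotate → (3.36629,-1.08080) → ×s → (2.31600,-0.74359) → (2.32,-0.74)
v4: (2.5,4.5) → rotate → (0.16660,5.14512) → ×s → (0.11462,3.53984) → (0.11,3.54)
v5: (-2.5,-1.5) → rotate → (-1.53789,-2.47687) → ×s → (-1.05807,-1.70409) → (-1.06,-1.70)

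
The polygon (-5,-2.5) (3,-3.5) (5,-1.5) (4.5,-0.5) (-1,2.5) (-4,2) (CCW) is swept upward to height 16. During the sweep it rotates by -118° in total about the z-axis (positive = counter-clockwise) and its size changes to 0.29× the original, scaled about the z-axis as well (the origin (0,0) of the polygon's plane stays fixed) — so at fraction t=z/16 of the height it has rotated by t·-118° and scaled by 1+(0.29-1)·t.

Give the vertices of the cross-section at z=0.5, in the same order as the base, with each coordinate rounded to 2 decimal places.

t = z/height = 0.5/16 = 0.03125
s = 1 + (scale-1)·z/height = 1 + (0.29-1)·0.5/16 = 0.977813
θ = twist·z/height = -118°·0.5/16 = -3.6875° = -0.064359 rad
cos θ = 0.997930, sin θ = -0.064315 (intermediates below are computed at full precision and shown rounded to 5 d.p.)
v1: (-5,-2.5) → rotate → (-5.15043,-2.17325) → ×s → (-5.03616,-2.12503) → (-5.04,-2.13)
v2: (3,-3.5) → rotate → (2.76869,-3.68570) → ×s → (2.70726,-3.60392) → (2.71,-3.60)
v3: (5,-1.5) → rotate → (4.89318,-1.81847) → ×s → (4.78461,-1.77812) → (4.78,-1.78)
v4: (4.5,-0.5) → rotate → (4.45853,-0.78838) → ×s → (4.35960,-0.77089) → (4.36,-0.77)
v5: (-1,2.5) → rotate → (-0.83714,2.55914) → ×s → (-0.81857,2.50236) → (-0.82,2.50)
v6: (-4,2) → rotate → (-3.86309,2.25312) → ×s → (-3.77738,2.20313) → (-3.78,2.20)

Cross-section at z=0.5: (-5.04,-2.13) (2.71,-3.60) (4.78,-1.78) (4.36,-0.77) (-0.82,2.50) (-3.78,2.20)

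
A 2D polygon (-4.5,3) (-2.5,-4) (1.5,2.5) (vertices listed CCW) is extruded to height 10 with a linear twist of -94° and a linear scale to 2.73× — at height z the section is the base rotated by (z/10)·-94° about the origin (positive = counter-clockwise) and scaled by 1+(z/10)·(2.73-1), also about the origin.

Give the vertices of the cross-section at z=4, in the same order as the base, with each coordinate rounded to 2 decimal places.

t = z/height = 4/10 = 0.4
s = 1 + (scale-1)·z/height = 1 + (2.73-1)·4/10 = 1.692000
θ = twist·z/height = -94°·4/10 = -37.6000° = -0.656244 rad
cos θ = 0.792290, sin θ = -0.610145 (intermediates below are computed at full precision and shown rounded to 5 d.p.)
v1: (-4.5,3) → rotate → (-1.73487,5.12252) → ×s → (-2.93540,8.66731) → (-2.94,8.67)
v2: (-2.5,-4) → rotate → (-4.42130,-1.64380) → ×s → (-7.48085,-2.78130) → (-7.48,-2.78)
v3: (1.5,2.5) → rotate → (2.71380,1.06551) → ×s → (4.59175,1.80284) → (4.59,1.80)

Cross-section at z=4: (-2.94,8.67) (-7.48,-2.78) (4.59,1.80)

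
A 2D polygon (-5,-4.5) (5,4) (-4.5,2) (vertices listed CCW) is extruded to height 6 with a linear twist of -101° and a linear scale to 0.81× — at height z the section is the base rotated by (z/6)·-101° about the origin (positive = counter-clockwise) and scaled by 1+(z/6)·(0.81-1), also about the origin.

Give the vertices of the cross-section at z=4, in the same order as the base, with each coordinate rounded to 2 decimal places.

t = z/height = 4/6 = 0.666667
s = 1 + (scale-1)·z/height = 1 + (0.81-1)·4/6 = 0.873333
θ = twist·z/height = -101°·4/6 = -67.3333° = -1.175188 rad
cos θ = 0.385369, sin θ = -0.922762 (intermediates below are computed at full precision and shown rounded to 5 d.p.)
v1: (-5,-4.5) → rotate → (-6.07928,2.87965) → ×s → (-5.30924,2.51489) → (-5.31,2.51)
v2: (5,4) → rotate → (5.61790,-3.07234) → ×s → (4.90630,-2.68317) → (4.91,-2.68)
v3: (-4.5,2) → rotate → (0.11136,4.92317) → ×s → (0.09726,4.29957) → (0.10,4.30)

Cross-section at z=4: (-5.31,2.51) (4.91,-2.68) (0.10,4.30)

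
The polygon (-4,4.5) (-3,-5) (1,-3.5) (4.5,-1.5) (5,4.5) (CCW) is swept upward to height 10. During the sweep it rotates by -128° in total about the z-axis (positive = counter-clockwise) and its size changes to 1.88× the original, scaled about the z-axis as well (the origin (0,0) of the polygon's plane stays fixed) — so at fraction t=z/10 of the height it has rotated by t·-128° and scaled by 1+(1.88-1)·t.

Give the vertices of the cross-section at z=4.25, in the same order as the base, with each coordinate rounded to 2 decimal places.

Cross-section at z=4.25: (1.83,8.07) (-7.99,-0.65) (-3.11,-3.92) (1.92,-6.23) (9.03,-1.99)

t = z/height = 4.25/10 = 0.425
s = 1 + (scale-1)·z/height = 1 + (1.88-1)·4.25/10 = 1.374000
θ = twist·z/height = -128°·4.25/10 = -54.4000° = -0.949459 rad
cos θ = 0.582123, sin θ = -0.813101 (intermediates below are computed at full precision and shown rounded to 5 d.p.)
v1: (-4,4.5) → rotate → (1.33046,5.87196) → ×s → (1.82805,8.06807) → (1.83,8.07)
v2: (-3,-5) → rotate → (-5.81187,-0.47131) → ×s → (-7.98551,-0.64758) → (-7.99,-0.65)
v3: (1,-3.5) → rotate → (-2.26373,-2.85053) → ×s → (-3.11036,-3.91663) → (-3.11,-3.92)
v4: (4.5,-1.5) → rotate → (1.39990,-4.53214) → ×s → (1.92347,-6.22716) → (1.92,-6.23)
v5: (5,4.5) → rotate → (6.56957,-1.44595) → ×s → (9.02659,-1.98674) → (9.03,-1.99)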